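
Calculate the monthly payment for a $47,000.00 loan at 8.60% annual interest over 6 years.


Loan payment formula: PMT = PV × r / (1 − (1 + r)^(−n))
Monthly rate r = 0.086/12 ≈ 0.00716667, n = 72 months
Denominator: 1 − (1 + 0.086/12)^(−72) = 0.401997
PMT = $47,000.00 × (0.086/12) / 0.401997
PMT = $837.90 per month

PMT = PV × r / (1-(1+r)^(-n)) = $837.90/month


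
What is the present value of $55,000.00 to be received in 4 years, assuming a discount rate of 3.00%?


Present value formula: PV = FV / (1 + r)^t
PV = $55,000.00 / (1 + 0.03)^4
PV = $55,000.00 / 1.1255088
PV = $48,866.79

PV = FV / (1 + r)^t = $48,866.79


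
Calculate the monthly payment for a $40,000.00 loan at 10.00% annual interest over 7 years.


Loan payment formula: PMT = PV × r / (1 − (1 + r)^(−n))
Monthly rate r = 0.1/12 ≈ 0.00833333, n = 84 months
Denominator: 1 − (1 + 0.1/12)^(−84) = 0.501972
PMT = $40,000.00 × (0.1/12) / 0.501972
PMT = $664.05 per month

PMT = PV × r / (1-(1+r)^(-n)) = $664.05/month


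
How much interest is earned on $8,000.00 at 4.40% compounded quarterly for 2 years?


Compound interest earned = final amount − principal.
A = P(1 + r/n)^(nt) = $8,000.00 × (1 + 0.044/4)^(4 × 2) = $8,731.71
Interest = A − P = $8,731.71 − $8,000.00 = $731.71

Interest = A - P = $731.71


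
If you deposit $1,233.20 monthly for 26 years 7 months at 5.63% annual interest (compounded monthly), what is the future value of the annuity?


Future value of an ordinary annuity: FV = PMT × ((1 + r)^n − 1) / r
Monthly rate r = 0.0563/12 ≈ 0.00469167, n = 319
FV = $1,233.20 × ((1 + 0.0563/12)^319 − 1) / (0.0563/12)
FV = $1,233.20 × 735.571786
FV = $907,107.13

FV = PMT × ((1+r)^n - 1)/r = $907,107.13


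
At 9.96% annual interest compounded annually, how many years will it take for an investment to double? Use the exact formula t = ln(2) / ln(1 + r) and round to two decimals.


Doubling condition: (1 + r)^t = 2
Take ln of both sides: t × ln(1 + r) = ln(2)
t = ln(2) / ln(1 + r)
t = 0.693147 / 0.094946
t = 7.30

t = ln(2) / ln(1 + r) = 7.30 years


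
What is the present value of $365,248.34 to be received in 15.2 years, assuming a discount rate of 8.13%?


Present value formula: PV = FV / (1 + r)^t
PV = $365,248.34 / (1 + 0.0813)^15.2
PV = $365,248.34 / 3.280819
PV = $111,328.40

PV = FV / (1 + r)^t = $111,328.40


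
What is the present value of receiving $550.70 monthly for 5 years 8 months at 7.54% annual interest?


Present value of an ordinary annuity: PV = PMT × (1 − (1 + r)^(−n)) / r
Monthly rate r = 0.0754/12 ≈ 0.00628333, n = 68
PV = $550.70 × (1 − (1 + 0.0754/12)^(−68)) / (0.0754/12)
PV = $550.70 × 55.199665
PV = $30,398.46

PV = PMT × (1-(1+r)^(-n))/r = $30,398.46


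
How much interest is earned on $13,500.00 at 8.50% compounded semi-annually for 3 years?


Compound interest earned = final amount − principal.
A = P(1 + r/n)^(nt) = $13,500.00 × (1 + 0.085/2)^(2 × 3) = $17,329.66
Interest = A − P = $17,329.66 − $13,500.00 = $3,829.66

Interest = A - P = $3,829.66


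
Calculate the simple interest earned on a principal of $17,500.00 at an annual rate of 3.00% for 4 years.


Simple interest formula: I = P × r × t
I = $17,500.00 × 0.03 × 4
I = $2,100.00

I = P × r × t = $2,100.00


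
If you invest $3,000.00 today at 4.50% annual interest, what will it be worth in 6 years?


Future value formula: FV = PV × (1 + r)^t
FV = $3,000.00 × (1 + 0.045)^6
FV = $3,000.00 × 1.302260
FV = $3,906.78

FV = PV × (1 + r)^t = $3,906.78


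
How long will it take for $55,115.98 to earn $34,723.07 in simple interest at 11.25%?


Rearrange the simple interest formula for t:
I = P × r × t  ⇒  t = I / (P × r)
t = $34,723.07 / ($55,115.98 × 0.1125)
t = 5.6

t = I/(P×r) = 5.6 years


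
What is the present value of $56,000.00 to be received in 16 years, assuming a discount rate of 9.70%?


Present value formula: PV = FV / (1 + r)^t
PV = $56,000.00 / (1 + 0.097)^16
PV = $56,000.00 / 4.398515
PV = $12,731.57

PV = FV / (1 + r)^t = $12,731.57


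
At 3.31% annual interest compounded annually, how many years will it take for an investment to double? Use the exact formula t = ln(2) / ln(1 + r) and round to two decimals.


Doubling condition: (1 + r)^t = 2
Take ln of both sides: t × ln(1 + r) = ln(2)
t = ln(2) / ln(1 + r)
t = 0.693147 / 0.032564
t = 21.29

t = ln(2) / ln(1 + r) = 21.29 years


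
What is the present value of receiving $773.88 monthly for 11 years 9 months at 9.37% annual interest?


Present value of an ordinary annuity: PV = PMT × (1 − (1 + r)^(−n)) / r
Monthly rate r = 0.0937/12 ≈ 0.00780833, n = 141
PV = $773.88 × (1 − (1 + 0.0937/12)^(−141)) / (0.0937/12)
PV = $773.88 × 85.297107
PV = $66,009.73

PV = PMT × (1-(1+r)^(-n))/r = $66,009.73


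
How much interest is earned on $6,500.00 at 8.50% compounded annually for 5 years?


Compound interest earned = final amount − principal.
A = P(1 + r/n)^(nt) = $6,500.00 × (1 + 0.085/1)^(1 × 5) = $9,773.77
Interest = A − P = $9,773.77 − $6,500.00 = $3,273.77

Interest = A - P = $3,273.77


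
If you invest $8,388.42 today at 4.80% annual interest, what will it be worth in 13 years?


Future value formula: FV = PV × (1 + r)^t
FV = $8,388.42 × (1 + 0.048)^13
FV = $8,388.42 × 1.839487
FV = $15,430.39

FV = PV × (1 + r)^t = $15,430.39


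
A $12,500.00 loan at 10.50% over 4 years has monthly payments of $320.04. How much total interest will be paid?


Total paid over the life of the loan = PMT × n.
Total paid = $320.04 × 48 = $15,361.92
Total interest = total paid − principal = $15,361.92 − $12,500.00 = $2,861.92

Total interest = (PMT × n) - PV = $2,861.92


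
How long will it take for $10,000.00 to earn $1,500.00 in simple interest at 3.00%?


Rearrange the simple interest formula for t:
I = P × r × t  ⇒  t = I / (P × r)
t = $1,500.00 / ($10,000.00 × 0.03)
t = 5

t = I/(P×r) = 5 years


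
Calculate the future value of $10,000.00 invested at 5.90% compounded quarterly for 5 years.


Compound interest formula: A = P(1 + r/n)^(nt)
A = $10,000.00 × (1 + 0.059/4)^(4 × 5)
Growth factor: (1 + 0.059/4)^20 = 1.340236
A = $10,000.00 × 1.340236
A = $13,402.36

A = P(1 + r/n)^(nt) = $13,402.36


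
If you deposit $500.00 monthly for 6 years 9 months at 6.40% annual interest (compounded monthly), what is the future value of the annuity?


Future value of an ordinary annuity: FV = PMT × ((1 + r)^n − 1) / r
Monthly rate r = 0.064/12 ≈ 0.00533333, n = 81
FV = $500.00 × ((1 + 0.064/12)^81 − 1) / (0.064/12)
FV = $500.00 × 100.9814902
FV = $50,490.75

FV = PMT × ((1+r)^n - 1)/r = $50,490.75


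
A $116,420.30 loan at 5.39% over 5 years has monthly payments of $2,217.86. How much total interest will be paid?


Total paid over the life of the loan = PMT × n.
Total paid = $2,217.86 × 60 = $133,071.60
Total interest = total paid − principal = $133,071.60 − $116,420.30 = $16,651.30

Total interest = (PMT × n) - PV = $16,651.30


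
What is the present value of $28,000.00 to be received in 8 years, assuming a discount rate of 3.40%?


Present value formula: PV = FV / (1 + r)^t
PV = $28,000.00 / (1 + 0.034)^8
PV = $28,000.00 / 1.306665
PV = $21,428.60

PV = FV / (1 + r)^t = $21,428.60


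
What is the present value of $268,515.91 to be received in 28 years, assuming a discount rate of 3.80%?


Present value formula: PV = FV / (1 + r)^t
PV = $268,515.91 / (1 + 0.038)^28
PV = $268,515.91 / 2.8413576
PV = $94,502.68

PV = FV / (1 + r)^t = $94,502.68


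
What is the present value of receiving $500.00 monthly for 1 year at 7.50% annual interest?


Present value of an ordinary annuity: PV = PMT × (1 − (1 + r)^(−n)) / r
Monthly rate r = 0.075/12 = 0.00625, n = 12
PV = $500.00 × (1 − (1 + 0.075/12)^(−12)) / (0.075/12)
PV = $500.00 × 11.526392
PV = $5,763.20

PV = PMT × (1-(1+r)^(-n))/r = $5,763.20


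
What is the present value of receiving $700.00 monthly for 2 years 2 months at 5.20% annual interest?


Present value of an ordinary annuity: PV = PMT × (1 − (1 + r)^(−n)) / r
Monthly rate r = 0.052/12 ≈ 0.00433333, n = 26
PV = $700.00 × (1 − (1 + 0.052/12)^(−26)) / (0.052/12)
PV = $700.00 × 24.538633
PV = $17,177.04

PV = PMT × (1-(1+r)^(-n))/r = $17,177.04


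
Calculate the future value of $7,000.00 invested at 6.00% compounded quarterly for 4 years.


Compound interest formula: A = P(1 + r/n)^(nt)
A = $7,000.00 × (1 + 0.06/4)^(4 × 4)
Growth factor: (1 + 0.06/4)^16 = 1.268986
A = $7,000.00 × 1.268986
A = $8,882.90

A = P(1 + r/n)^(nt) = $8,882.90


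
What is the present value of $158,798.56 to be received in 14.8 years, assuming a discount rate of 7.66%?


Present value formula: PV = FV / (1 + r)^t
PV = $158,798.56 / (1 + 0.0766)^14.8
PV = $158,798.56 / 2.981294
PV = $53,264.98

PV = FV / (1 + r)^t = $53,264.98


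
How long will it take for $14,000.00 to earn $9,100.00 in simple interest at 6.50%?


Rearrange the simple interest formula for t:
I = P × r × t  ⇒  t = I / (P × r)
t = $9,100.00 / ($14,000.00 × 0.065)
t = 10

t = I/(P×r) = 10 years


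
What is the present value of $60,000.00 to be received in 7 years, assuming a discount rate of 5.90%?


Present value formula: PV = FV / (1 + r)^t
PV = $60,000.00 / (1 + 0.059)^7
PV = $60,000.00 / 1.4937287
PV = $40,167.94

PV = FV / (1 + r)^t = $40,167.94


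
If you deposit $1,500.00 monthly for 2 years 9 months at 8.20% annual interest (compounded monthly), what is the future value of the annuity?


Future value of an ordinary annuity: FV = PMT × ((1 + r)^n − 1) / r
Monthly rate r = 0.082/12 ≈ 0.00683333, n = 33
FV = $1,500.00 × ((1 + 0.082/12)^33 − 1) / (0.082/12)
FV = $1,500.00 × 36.876356
FV = $55,314.53

FV = PMT × ((1+r)^n - 1)/r = $55,314.53


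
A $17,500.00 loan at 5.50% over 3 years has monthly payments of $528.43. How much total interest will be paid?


Total paid over the life of the loan = PMT × n.
Total paid = $528.43 × 36 = $19,023.48
Total interest = total paid − principal = $19,023.48 − $17,500.00 = $1,523.48

Total interest = (PMT × n) - PV = $1,523.48


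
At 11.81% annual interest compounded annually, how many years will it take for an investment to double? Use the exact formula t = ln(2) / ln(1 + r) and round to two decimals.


Doubling condition: (1 + r)^t = 2
Take ln of both sides: t × ln(1 + r) = ln(2)
t = ln(2) / ln(1 + r)
t = 0.693147 / 0.111631
t = 6.21

t = ln(2) / ln(1 + r) = 6.21 years


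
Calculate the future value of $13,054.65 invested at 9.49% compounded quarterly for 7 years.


Compound interest formula: A = P(1 + r/n)^(nt)
A = $13,054.65 × (1 + 0.0949/4)^(4 × 7)
Growth factor: (1 + 0.0949/4)^28 = 1.928114
A = $13,054.65 × 1.928114
A = $25,170.85

A = P(1 + r/n)^(nt) = $25,170.85


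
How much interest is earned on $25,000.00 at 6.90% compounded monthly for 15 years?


Compound interest earned = final amount − principal.
A = P(1 + r/n)^(nt) = $25,000.00 × (1 + 0.069/12)^(12 × 15) = $70,169.35
Interest = A − P = $70,169.35 − $25,000.00 = $45,169.35

Interest = A - P = $45,169.35


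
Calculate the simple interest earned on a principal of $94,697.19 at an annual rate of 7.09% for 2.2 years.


Simple interest formula: I = P × r × t
I = $94,697.19 × 0.0709 × 2.2
I = $14,770.87

I = P × r × t = $14,770.87


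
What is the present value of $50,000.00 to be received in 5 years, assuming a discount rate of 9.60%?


Present value formula: PV = FV / (1 + r)^t
PV = $50,000.00 / (1 + 0.096)^5
PV = $50,000.00 / 1.581440
PV = $31,616.75

PV = FV / (1 + r)^t = $31,616.75


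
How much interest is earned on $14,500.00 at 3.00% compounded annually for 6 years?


Compound interest earned = final amount − principal.
A = P(1 + r/n)^(nt) = $14,500.00 × (1 + 0.03/1)^(1 × 6) = $17,313.76
Interest = A − P = $17,313.76 − $14,500.00 = $2,813.76

Interest = A - P = $2,813.76


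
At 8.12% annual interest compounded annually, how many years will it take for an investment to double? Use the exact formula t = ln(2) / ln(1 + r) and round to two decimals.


Doubling condition: (1 + r)^t = 2
Take ln of both sides: t × ln(1 + r) = ln(2)
t = ln(2) / ln(1 + r)
t = 0.693147 / 0.078072
t = 8.88

t = ln(2) / ln(1 + r) = 8.88 years


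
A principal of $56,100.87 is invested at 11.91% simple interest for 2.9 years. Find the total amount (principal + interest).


Total amount formula: A = P(1 + rt) = P + P·r·t
Interest: I = P × r × t = $56,100.87 × 0.1191 × 2.9 = $19,376.68
A = P + I = $56,100.87 + $19,376.68 = $75,477.55

A = P + I = P(1 + rt) = $75,477.55


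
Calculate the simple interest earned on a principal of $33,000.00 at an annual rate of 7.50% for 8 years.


Simple interest formula: I = P × r × t
I = $33,000.00 × 0.075 × 8
I = $19,800.00

I = P × r × t = $19,800.00


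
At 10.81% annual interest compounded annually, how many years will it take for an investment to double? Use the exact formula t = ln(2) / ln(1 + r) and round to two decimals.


Doubling condition: (1 + r)^t = 2
Take ln of both sides: t × ln(1 + r) = ln(2)
t = ln(2) / ln(1 + r)
t = 0.693147 / 0.102647
t = 6.75

t = ln(2) / ln(1 + r) = 6.75 years


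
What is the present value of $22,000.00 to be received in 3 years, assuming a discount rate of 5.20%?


Present value formula: PV = FV / (1 + r)^t
PV = $22,000.00 / (1 + 0.052)^3
PV = $22,000.00 / 1.164253
PV = $18,896.24

PV = FV / (1 + r)^t = $18,896.24


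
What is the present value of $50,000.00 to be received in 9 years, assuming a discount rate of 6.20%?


Present value formula: PV = FV / (1 + r)^t
PV = $50,000.00 / (1 + 0.062)^9
PV = $50,000.00 / 1.7183857
PV = $29,097.08

PV = FV / (1 + r)^t = $29,097.08


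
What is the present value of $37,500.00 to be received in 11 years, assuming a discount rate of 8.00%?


Present value formula: PV = FV / (1 + r)^t
PV = $37,500.00 / (1 + 0.08)^11
PV = $37,500.00 / 2.331639
PV = $16,083.11

PV = FV / (1 + r)^t = $16,083.11


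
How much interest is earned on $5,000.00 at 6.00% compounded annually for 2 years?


Compound interest earned = final amount − principal.
A = P(1 + r/n)^(nt) = $5,000.00 × (1 + 0.06/1)^(1 × 2) = $5,618.00
Interest = A − P = $5,618.00 − $5,000.00 = $618.00

Interest = A - P = $618.00


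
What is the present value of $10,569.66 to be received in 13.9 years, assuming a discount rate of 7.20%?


Present value formula: PV = FV / (1 + r)^t
PV = $10,569.66 / (1 + 0.072)^13.9
PV = $10,569.66 / 2.628497
PV = $4,021.18

PV = FV / (1 + r)^t = $4,021.18


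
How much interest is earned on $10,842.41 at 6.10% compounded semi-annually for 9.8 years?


Compound interest earned = final amount − principal.
A = P(1 + r/n)^(nt) = $10,842.41 × (1 + 0.061/2)^(2 × 9.8) = $19,537.39
Interest = A − P = $19,537.39 − $10,842.41 = $8,694.98

Interest = A - P = $8,694.98


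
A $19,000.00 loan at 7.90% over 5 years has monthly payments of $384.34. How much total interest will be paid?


Total paid over the life of the loan = PMT × n.
Total paid = $384.34 × 60 = $23,060.40
Total interest = total paid − principal = $23,060.40 − $19,000.00 = $4,060.40

Total interest = (PMT × n) - PV = $4,060.40


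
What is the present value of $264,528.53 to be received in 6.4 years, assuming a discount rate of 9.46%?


Present value formula: PV = FV / (1 + r)^t
PV = $264,528.53 / (1 + 0.0946)^6.4
PV = $264,528.53 / 1.7833428
PV = $148,332.97

PV = FV / (1 + r)^t = $148,332.97


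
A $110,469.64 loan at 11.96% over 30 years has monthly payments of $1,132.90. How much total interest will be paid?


Total paid over the life of the loan = PMT × n.
Total paid = $1,132.90 × 360 = $407,844.00
Total interest = total paid − principal = $407,844.00 − $110,469.64 = $297,374.36

Total interest = (PMT × n) - PV = $297,374.36


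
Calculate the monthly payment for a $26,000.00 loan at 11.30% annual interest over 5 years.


Loan payment formula: PMT = PV × r / (1 − (1 + r)^(−n))
Monthly rate r = 0.113/12 ≈ 0.00941667, n = 60 months
Denominator: 1 − (1 + 0.113/12)^(−60) = 0.430135
PMT = $26,000.00 × (0.113/12) / 0.430135
PMT = $569.20 per month

PMT = PV × r / (1-(1+r)^(-n)) = $569.20/month


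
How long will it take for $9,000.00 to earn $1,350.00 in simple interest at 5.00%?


Rearrange the simple interest formula for t:
I = P × r × t  ⇒  t = I / (P × r)
t = $1,350.00 / ($9,000.00 × 0.05)
t = 3

t = I/(P×r) = 3 years


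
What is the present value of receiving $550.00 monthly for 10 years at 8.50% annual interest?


Present value of an ordinary annuity: PV = PMT × (1 − (1 + r)^(−n)) / r
Monthly rate r = 0.085/12 ≈ 0.00708333, n = 120
PV = $550.00 × (1 − (1 + 0.085/12)^(−120)) / (0.085/12)
PV = $550.00 × 80.654470
PV = $44,359.96

PV = PMT × (1-(1+r)^(-n))/r = $44,359.96


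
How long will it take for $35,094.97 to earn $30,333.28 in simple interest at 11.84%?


Rearrange the simple interest formula for t:
I = P × r × t  ⇒  t = I / (P × r)
t = $30,333.28 / ($35,094.97 × 0.1184)
t = 7.3

t = I/(P×r) = 7.3 years


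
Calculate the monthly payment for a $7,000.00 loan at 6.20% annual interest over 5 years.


Loan payment formula: PMT = PV × r / (1 − (1 + r)^(−n))
Monthly rate r = 0.062/12 ≈ 0.00516667, n = 60 months
Denominator: 1 − (1 + 0.062/12)^(−60) = 0.265967
PMT = $7,000.00 × (0.062/12) / 0.265967
PMT = $135.98 per month

PMT = PV × r / (1-(1+r)^(-n)) = $135.98/month


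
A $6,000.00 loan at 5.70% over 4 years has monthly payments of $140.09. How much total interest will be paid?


Total paid over the life of the loan = PMT × n.
Total paid = $140.09 × 48 = $6,724.32
Total interest = total paid − principal = $6,724.32 − $6,000.00 = $724.32

Total interest = (PMT × n) - PV = $724.32


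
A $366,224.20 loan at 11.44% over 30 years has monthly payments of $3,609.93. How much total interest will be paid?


Total paid over the life of the loan = PMT × n.
Total paid = $3,609.93 × 360 = $1,299,574.80
Total interest = total paid − principal = $1,299,574.80 − $366,224.20 = $933,350.60

Total interest = (PMT × n) - PV = $933,350.60


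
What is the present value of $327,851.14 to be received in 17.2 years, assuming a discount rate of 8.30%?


Present value formula: PV = FV / (1 + r)^t
PV = $327,851.14 / (1 + 0.083)^17.2
PV = $327,851.14 / 3.9410274
PV = $83,189.26

PV = FV / (1 + r)^t = $83,189.26


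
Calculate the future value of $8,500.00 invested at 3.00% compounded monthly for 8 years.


Compound interest formula: A = P(1 + r/n)^(nt)
A = $8,500.00 × (1 + 0.03/12)^(12 × 8)
Growth factor: (1 + 0.03/12)^96 = 1.270868
A = $8,500.00 × 1.270868
A = $10,802.38

A = P(1 + r/n)^(nt) = $10,802.38


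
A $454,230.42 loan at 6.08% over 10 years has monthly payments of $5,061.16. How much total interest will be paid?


Total paid over the life of the loan = PMT × n.
Total paid = $5,061.16 × 120 = $607,339.20
Total interest = total paid − principal = $607,339.20 − $454,230.42 = $153,108.78

Total interest = (PMT × n) - PV = $153,108.78


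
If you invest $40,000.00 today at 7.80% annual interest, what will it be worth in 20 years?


Future value formula: FV = PV × (1 + r)^t
FV = $40,000.00 × (1 + 0.078)^20
FV = $40,000.00 × 4.4913326
FV = $179,653.30

FV = PV × (1 + r)^t = $179,653.30


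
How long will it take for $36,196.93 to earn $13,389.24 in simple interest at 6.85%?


Rearrange the simple interest formula for t:
I = P × r × t  ⇒  t = I / (P × r)
t = $13,389.24 / ($36,196.93 × 0.0685)
t = 5.4

t = I/(P×r) = 5.4 years


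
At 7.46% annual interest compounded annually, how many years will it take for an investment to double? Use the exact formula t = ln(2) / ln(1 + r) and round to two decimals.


Doubling condition: (1 + r)^t = 2
Take ln of both sides: t × ln(1 + r) = ln(2)
t = ln(2) / ln(1 + r)
t = 0.693147 / 0.071948
t = 9.63

t = ln(2) / ln(1 + r) = 9.63 years


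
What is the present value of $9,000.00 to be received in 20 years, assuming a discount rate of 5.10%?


Present value formula: PV = FV / (1 + r)^t
PV = $9,000.00 / (1 + 0.051)^20
PV = $9,000.00 / 2.704297
PV = $3,328.04

PV = FV / (1 + r)^t = $3,328.04


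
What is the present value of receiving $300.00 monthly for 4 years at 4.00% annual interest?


Present value of an ordinary annuity: PV = PMT × (1 − (1 + r)^(−n)) / r
Monthly rate r = 0.04/12 ≈ 0.00333333, n = 48
PV = $300.00 × (1 − (1 + 0.04/12)^(−48)) / (0.04/12)
PV = $300.00 × 44.288834
PV = $13,286.65

PV = PMT × (1-(1+r)^(-n))/r = $13,286.65


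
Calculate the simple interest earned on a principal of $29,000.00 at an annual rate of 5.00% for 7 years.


Simple interest formula: I = P × r × t
I = $29,000.00 × 0.05 × 7
I = $10,150.00

I = P × r × t = $10,150.00


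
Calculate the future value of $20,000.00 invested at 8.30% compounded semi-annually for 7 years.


Compound interest formula: A = P(1 + r/n)^(nt)
A = $20,000.00 × (1 + 0.083/2)^(2 × 7)
Growth factor: (1 + 0.083/2)^14 = 1.7669727
A = $20,000.00 × 1.7669727
A = $35,339.45

A = P(1 + r/n)^(nt) = $35,339.45


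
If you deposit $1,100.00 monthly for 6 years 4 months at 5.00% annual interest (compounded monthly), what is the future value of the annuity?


Future value of an ordinary annuity: FV = PMT × ((1 + r)^n − 1) / r
Monthly rate r = 0.05/12 ≈ 0.00416667, n = 76
FV = $1,100.00 × ((1 + 0.05/12)^76 − 1) / (0.05/12)
FV = $1,100.00 × 89.194149
FV = $98,113.56

FV = PMT × ((1+r)^n - 1)/r = $98,113.56


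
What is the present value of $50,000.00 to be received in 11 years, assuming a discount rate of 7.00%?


Present value formula: PV = FV / (1 + r)^t
PV = $50,000.00 / (1 + 0.07)^11
PV = $50,000.00 / 2.104852
PV = $23,754.64

PV = FV / (1 + r)^t = $23,754.64


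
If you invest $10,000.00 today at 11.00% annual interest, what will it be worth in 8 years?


Future value formula: FV = PV × (1 + r)^t
FV = $10,000.00 × (1 + 0.11)^8
FV = $10,000.00 × 2.304538
FV = $23,045.38

FV = PV × (1 + r)^t = $23,045.38


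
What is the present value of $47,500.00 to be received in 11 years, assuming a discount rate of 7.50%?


Present value formula: PV = FV / (1 + r)^t
PV = $47,500.00 / (1 + 0.075)^11
PV = $47,500.00 / 2.215609
PV = $21,438.80

PV = FV / (1 + r)^t = $21,438.80


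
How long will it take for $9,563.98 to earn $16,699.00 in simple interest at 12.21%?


Rearrange the simple interest formula for t:
I = P × r × t  ⇒  t = I / (P × r)
t = $16,699.00 / ($9,563.98 × 0.1221)
t = 14.3

t = I/(P×r) = 14.3 years


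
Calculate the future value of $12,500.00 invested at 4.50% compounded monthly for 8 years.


Compound interest formula: A = P(1 + r/n)^(nt)
A = $12,500.00 × (1 + 0.045/12)^(12 × 8)
Growth factor: (1 + 0.045/12)^96 = 1.432365
A = $12,500.00 × 1.432365
A = $17,904.56

A = P(1 + r/n)^(nt) = $17,904.56


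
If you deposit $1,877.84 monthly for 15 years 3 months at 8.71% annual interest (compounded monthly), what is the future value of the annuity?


Future value of an ordinary annuity: FV = PMT × ((1 + r)^n − 1) / r
Monthly rate r = 0.0871/12 ≈ 0.00725833, n = 183
FV = $1,877.84 × ((1 + 0.0871/12)^183 − 1) / (0.0871/12)
FV = $1,877.84 × 379.765201
FV = $713,138.29

FV = PMT × ((1+r)^n - 1)/r = $713,138.29


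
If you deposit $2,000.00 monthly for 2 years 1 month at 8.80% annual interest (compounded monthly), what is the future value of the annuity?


Future value of an ordinary annuity: FV = PMT × ((1 + r)^n − 1) / r
Monthly rate r = 0.088/12 ≈ 0.00733333, n = 25
FV = $2,000.00 × ((1 + 0.088/12)^25 − 1) / (0.088/12)
FV = $2,000.00 × 27.328835
FV = $54,657.67

FV = PMT × ((1+r)^n - 1)/r = $54,657.67


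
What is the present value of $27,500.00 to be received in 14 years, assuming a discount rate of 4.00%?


Present value formula: PV = FV / (1 + r)^t
PV = $27,500.00 / (1 + 0.04)^14
PV = $27,500.00 / 1.73167645
PV = $15,880.56

PV = FV / (1 + r)^t = $15,880.56


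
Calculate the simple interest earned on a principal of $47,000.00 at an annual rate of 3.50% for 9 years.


Simple interest formula: I = P × r × t
I = $47,000.00 × 0.035 × 9
I = $14,805.00

I = P × r × t = $14,805.00


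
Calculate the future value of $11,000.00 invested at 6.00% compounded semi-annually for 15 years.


Compound interest formula: A = P(1 + r/n)^(nt)
A = $11,000.00 × (1 + 0.06/2)^(2 × 15)
Growth factor: (1 + 0.06/2)^30 = 2.4272625
A = $11,000.00 × 2.4272625
A = $26,699.89

A = P(1 + r/n)^(nt) = $26,699.89


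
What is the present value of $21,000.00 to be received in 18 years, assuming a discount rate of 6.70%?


Present value formula: PV = FV / (1 + r)^t
PV = $21,000.00 / (1 + 0.067)^18
PV = $21,000.00 / 3.213361
PV = $6,535.21

PV = FV / (1 + r)^t = $6,535.21


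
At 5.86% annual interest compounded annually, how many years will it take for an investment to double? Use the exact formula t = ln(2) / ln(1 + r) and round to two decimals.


Doubling condition: (1 + r)^t = 2
Take ln of both sides: t × ln(1 + r) = ln(2)
t = ln(2) / ln(1 + r)
t = 0.693147 / 0.056947
t = 12.17

t = ln(2) / ln(1 + r) = 12.17 years


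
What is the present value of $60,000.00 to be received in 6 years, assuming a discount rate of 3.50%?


Present value formula: PV = FV / (1 + r)^t
PV = $60,000.00 / (1 + 0.035)^6
PV = $60,000.00 / 1.2292553
PV = $48,810.04

PV = FV / (1 + r)^t = $48,810.04


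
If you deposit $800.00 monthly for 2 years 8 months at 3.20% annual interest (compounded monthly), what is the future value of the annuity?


Future value of an ordinary annuity: FV = PMT × ((1 + r)^n − 1) / r
Monthly rate r = 0.032/12 ≈ 0.00266667, n = 32
FV = $800.00 × ((1 + 0.032/12)^32 − 1) / (0.032/12)
FV = $800.00 × 33.358630
FV = $26,686.90

FV = PMT × ((1+r)^n - 1)/r = $26,686.90


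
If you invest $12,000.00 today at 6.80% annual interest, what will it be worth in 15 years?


Future value formula: FV = PV × (1 + r)^t
FV = $12,000.00 × (1 + 0.068)^15
FV = $12,000.00 × 2.682679
FV = $32,192.15

FV = PV × (1 + r)^t = $32,192.15


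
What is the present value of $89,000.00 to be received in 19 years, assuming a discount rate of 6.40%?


Present value formula: PV = FV / (1 + r)^t
PV = $89,000.00 / (1 + 0.064)^19
PV = $89,000.00 / 3.250057
PV = $27,384.14

PV = FV / (1 + r)^t = $27,384.14


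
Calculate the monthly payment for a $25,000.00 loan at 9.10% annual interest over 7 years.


Loan payment formula: PMT = PV × r / (1 − (1 + r)^(−n))
Monthly rate r = 0.091/12 ≈ 0.00758333, n = 84 months
Denominator: 1 − (1 + 0.091/12)^(−84) = 0.469851
PMT = $25,000.00 × (0.091/12) / 0.469851
PMT = $403.50 per month

PMT = PV × r / (1-(1+r)^(-n)) = $403.50/month


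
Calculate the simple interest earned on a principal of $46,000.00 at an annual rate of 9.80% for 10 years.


Simple interest formula: I = P × r × t
I = $46,000.00 × 0.098 × 10
I = $45,080.00

I = P × r × t = $45,080.00


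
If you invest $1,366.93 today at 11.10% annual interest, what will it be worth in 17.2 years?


Future value formula: FV = PV × (1 + r)^t
FV = $1,366.93 × (1 + 0.111)^17.2
FV = $1,366.93 × 6.113386
FV = $8,356.57

FV = PV × (1 + r)^t = $8,356.57


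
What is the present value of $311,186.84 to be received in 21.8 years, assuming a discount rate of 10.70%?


Present value formula: PV = FV / (1 + r)^t
PV = $311,186.84 / (1 + 0.107)^21.8
PV = $311,186.84 / 9.171030
PV = $33,931.50

PV = FV / (1 + r)^t = $33,931.50


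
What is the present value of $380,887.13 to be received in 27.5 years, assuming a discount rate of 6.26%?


Present value formula: PV = FV / (1 + r)^t
PV = $380,887.13 / (1 + 0.0626)^27.5
PV = $380,887.13 / 5.310921
PV = $71,717.72

PV = FV / (1 + r)^t = $71,717.72


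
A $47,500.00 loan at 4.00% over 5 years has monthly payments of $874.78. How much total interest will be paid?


Total paid over the life of the loan = PMT × n.
Total paid = $874.78 × 60 = $52,486.80
Total interest = total paid − principal = $52,486.80 − $47,500.00 = $4,986.80

Total interest = (PMT × n) - PV = $4,986.80


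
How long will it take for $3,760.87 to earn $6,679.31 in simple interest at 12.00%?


Rearrange the simple interest formula for t:
I = P × r × t  ⇒  t = I / (P × r)
t = $6,679.31 / ($3,760.87 × 0.12)
t = 14.8

t = I/(P×r) = 14.8 years


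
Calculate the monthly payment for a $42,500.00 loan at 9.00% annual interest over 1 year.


Loan payment formula: PMT = PV × r / (1 − (1 + r)^(−n))
Monthly rate r = 0.09/12 = 0.0075, n = 12 months
Denominator: 1 − (1 + 0.09/12)^(−12) = 0.0857618
PMT = $42,500.00 × (0.09/12) / 0.0857618
PMT = $3,716.69 per month

PMT = PV × r / (1-(1+r)^(-n)) = $3,716.69/month


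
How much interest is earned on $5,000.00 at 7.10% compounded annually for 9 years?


Compound interest earned = final amount − principal.
A = P(1 + r/n)^(nt) = $5,000.00 × (1 + 0.071/1)^(1 × 9) = $9,269.90
Interest = A − P = $9,269.90 − $5,000.00 = $4,269.90

Interest = A - P = $4,269.90


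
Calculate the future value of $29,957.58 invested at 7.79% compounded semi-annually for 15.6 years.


Compound interest formula: A = P(1 + r/n)^(nt)
A = $29,957.58 × (1 + 0.0779/2)^(2 × 15.6)
Growth factor: (1 + 0.0779/2)^31.2 = 3.294223
A = $29,957.58 × 3.294223
A = $98,686.95

A = P(1 + r/n)^(nt) = $98,686.95


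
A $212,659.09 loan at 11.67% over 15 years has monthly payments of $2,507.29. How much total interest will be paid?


Total paid over the life of the loan = PMT × n.
Total paid = $2,507.29 × 180 = $451,312.20
Total interest = total paid − principal = $451,312.20 − $212,659.09 = $238,653.11

Total interest = (PMT × n) - PV = $238,653.11


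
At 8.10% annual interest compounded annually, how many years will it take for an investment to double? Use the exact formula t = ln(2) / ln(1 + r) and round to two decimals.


Doubling condition: (1 + r)^t = 2
Take ln of both sides: t × ln(1 + r) = ln(2)
t = ln(2) / ln(1 + r)
t = 0.693147 / 0.077887
t = 8.90

t = ln(2) / ln(1 + r) = 8.90 years


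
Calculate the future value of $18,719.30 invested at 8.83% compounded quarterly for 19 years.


Compound interest formula: A = P(1 + r/n)^(nt)
A = $18,719.30 × (1 + 0.0883/4)^(4 × 19)
Growth factor: (1 + 0.0883/4)^76 = 5.2564215
A = $18,719.30 × 5.2564215
A = $98,396.53

A = P(1 + r/n)^(nt) = $98,396.53


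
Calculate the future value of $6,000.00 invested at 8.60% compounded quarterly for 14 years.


Compound interest formula: A = P(1 + r/n)^(nt)
A = $6,000.00 × (1 + 0.086/4)^(4 × 14)
Growth factor: (1 + 0.086/4)^56 = 3.291158
A = $6,000.00 × 3.291158
A = $19,746.95

A = P(1 + r/n)^(nt) = $19,746.95


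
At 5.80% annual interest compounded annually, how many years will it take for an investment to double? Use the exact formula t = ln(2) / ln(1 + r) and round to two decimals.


Doubling condition: (1 + r)^t = 2
Take ln of both sides: t × ln(1 + r) = ln(2)
t = ln(2) / ln(1 + r)
t = 0.693147 / 0.056380
t = 12.29

t = ln(2) / ln(1 + r) = 12.29 years


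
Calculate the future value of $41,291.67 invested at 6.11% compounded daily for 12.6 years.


Compound interest formula: A = P(1 + r/n)^(nt)
A = $41,291.67 × (1 + 0.0611/365)^(365 × 12.6)
Growth factor: (1 + 0.0611/365)^4599 = 2.1593248
A = $41,291.67 × 2.1593248
A = $89,162.13

A = P(1 + r/n)^(nt) = $89,162.13


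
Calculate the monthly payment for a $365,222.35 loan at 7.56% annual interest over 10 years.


Loan payment formula: PMT = PV × r / (1 − (1 + r)^(−n))
Monthly rate r = 0.0756/12 = 0.0063, n = 120 months
Denominator: 1 − (1 + 0.0756/12)^(−120) = 0.529344
PMT = $365,222.35 × (0.0756/12) / 0.529344
PMT = $4,346.70 per month

PMT = PV × r / (1-(1+r)^(-n)) = $4,346.70/month


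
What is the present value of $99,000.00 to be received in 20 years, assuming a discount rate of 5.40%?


Present value formula: PV = FV / (1 + r)^t
PV = $99,000.00 / (1 + 0.054)^20
PV = $99,000.00 / 2.862940
PV = $34,579.84

PV = FV / (1 + r)^t = $34,579.84


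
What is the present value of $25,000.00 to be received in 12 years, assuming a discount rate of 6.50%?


Present value formula: PV = FV / (1 + r)^t
PV = $25,000.00 / (1 + 0.065)^12
PV = $25,000.00 / 2.129096
PV = $11,742.07

PV = FV / (1 + r)^t = $11,742.07


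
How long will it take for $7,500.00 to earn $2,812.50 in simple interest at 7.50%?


Rearrange the simple interest formula for t:
I = P × r × t  ⇒  t = I / (P × r)
t = $2,812.50 / ($7,500.00 × 0.075)
t = 5

t = I/(P×r) = 5 years


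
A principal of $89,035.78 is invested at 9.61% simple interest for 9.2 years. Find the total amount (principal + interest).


Total amount formula: A = P(1 + rt) = P + P·r·t
Interest: I = P × r × t = $89,035.78 × 0.0961 × 9.2 = $78,718.31
A = P + I = $89,035.78 + $78,718.31 = $167,754.09

A = P + I = P(1 + rt) = $167,754.09


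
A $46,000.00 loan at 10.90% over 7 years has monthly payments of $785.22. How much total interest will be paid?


Total paid over the life of the loan = PMT × n.
Total paid = $785.22 × 84 = $65,958.48
Total interest = total paid − principal = $65,958.48 − $46,000.00 = $19,958.48

Total interest = (PMT × n) - PV = $19,958.48


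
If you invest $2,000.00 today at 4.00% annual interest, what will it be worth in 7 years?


Future value formula: FV = PV × (1 + r)^t
FV = $2,000.00 × (1 + 0.04)^7
FV = $2,000.00 × 1.315932
FV = $2,631.86

FV = PV × (1 + r)^t = $2,631.86


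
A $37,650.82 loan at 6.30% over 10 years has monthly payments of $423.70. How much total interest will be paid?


Total paid over the life of the loan = PMT × n.
Total paid = $423.70 × 120 = $50,844.00
Total interest = total paid − principal = $50,844.00 − $37,650.82 = $13,193.18

Total interest = (PMT × n) - PV = $13,193.18


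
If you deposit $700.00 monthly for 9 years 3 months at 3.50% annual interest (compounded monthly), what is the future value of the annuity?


Future value of an ordinary annuity: FV = PMT × ((1 + r)^n − 1) / r
Monthly rate r = 0.035/12 ≈ 0.00291667, n = 111
FV = $700.00 × ((1 + 0.035/12)^111 − 1) / (0.035/12)
FV = $700.00 × 130.851591
FV = $91,596.11

FV = PMT × ((1+r)^n - 1)/r = $91,596.11


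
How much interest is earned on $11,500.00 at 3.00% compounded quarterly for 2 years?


Compound interest earned = final amount − principal.
A = P(1 + r/n)^(nt) = $11,500.00 × (1 + 0.03/4)^(4 × 2) = $12,208.39
Interest = A − P = $12,208.39 − $11,500.00 = $708.39

Interest = A - P = $708.39


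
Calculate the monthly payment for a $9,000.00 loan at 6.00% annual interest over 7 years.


Loan payment formula: PMT = PV × r / (1 − (1 + r)^(−n))
Monthly rate r = 0.06/12 = 0.005, n = 84 months
Denominator: 1 − (1 + 0.06/12)^(−84) = 0.342265
PMT = $9,000.00 × (0.06/12) / 0.342265
PMT = $131.48 per month

PMT = PV × r / (1-(1+r)^(-n)) = $131.48/month


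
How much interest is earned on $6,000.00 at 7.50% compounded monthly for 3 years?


Compound interest earned = final amount − principal.
A = P(1 + r/n)^(nt) = $6,000.00 × (1 + 0.075/12)^(12 × 3) = $7,508.68
Interest = A − P = $7,508.68 − $6,000.00 = $1,508.68

Interest = A - P = $1,508.68


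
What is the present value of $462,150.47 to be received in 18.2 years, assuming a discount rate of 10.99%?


Present value formula: PV = FV / (1 + r)^t
PV = $462,150.47 / (1 + 0.1099)^18.2
PV = $462,150.47 / 6.6706184
PV = $69,281.50

PV = FV / (1 + r)^t = $69,281.50


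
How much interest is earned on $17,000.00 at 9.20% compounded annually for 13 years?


Compound interest earned = final amount − principal.
A = P(1 + r/n)^(nt) = $17,000.00 × (1 + 0.092/1)^(1 × 13) = $53,375.66
Interest = A − P = $53,375.66 − $17,000.00 = $36,375.66

Interest = A - P = $36,375.66


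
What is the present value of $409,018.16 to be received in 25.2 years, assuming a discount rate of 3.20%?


Present value formula: PV = FV / (1 + r)^t
PV = $409,018.16 / (1 + 0.032)^25.2
PV = $409,018.16 / 2.21171097
PV = $184,932.92

PV = FV / (1 + r)^t = $184,932.92


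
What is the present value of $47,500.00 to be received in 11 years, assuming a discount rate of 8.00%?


Present value formula: PV = FV / (1 + r)^t
PV = $47,500.00 / (1 + 0.08)^11
PV = $47,500.00 / 2.331639
PV = $20,371.94

PV = FV / (1 + r)^t = $20,371.94


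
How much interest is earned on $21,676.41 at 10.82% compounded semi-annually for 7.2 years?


Compound interest earned = final amount − principal.
A = P(1 + r/n)^(nt) = $21,676.41 × (1 + 0.1082/2)^(2 × 7.2) = $46,289.82
Interest = A − P = $46,289.82 − $21,676.41 = $24,613.41

Interest = A - P = $24,613.41


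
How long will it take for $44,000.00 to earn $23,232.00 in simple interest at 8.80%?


Rearrange the simple interest formula for t:
I = P × r × t  ⇒  t = I / (P × r)
t = $23,232.00 / ($44,000.00 × 0.088)
t = 6

t = I/(P×r) = 6 years


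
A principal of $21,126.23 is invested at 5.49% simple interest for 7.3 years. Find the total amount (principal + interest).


Total amount formula: A = P(1 + rt) = P + P·r·t
Interest: I = P × r × t = $21,126.23 × 0.0549 × 7.3 = $8,466.76
A = P + I = $21,126.23 + $8,466.76 = $29,592.99

A = P + I = P(1 + rt) = $29,592.99


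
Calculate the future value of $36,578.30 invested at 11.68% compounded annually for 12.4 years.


Compound interest formula: A = P(1 + r/n)^(nt)
A = $36,578.30 × (1 + 0.1168/1)^(1 × 12.4)
Growth factor: (1 + 0.1168/1)^12.4 = 3.9345496
A = $36,578.30 × 3.9345496
A = $143,919.14

A = P(1 + r/n)^(nt) = $143,919.14


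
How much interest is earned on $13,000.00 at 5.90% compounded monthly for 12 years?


Compound interest earned = final amount − principal.
A = P(1 + r/n)^(nt) = $13,000.00 × (1 + 0.059/12)^(12 × 12) = $26,343.31
Interest = A − P = $26,343.31 − $13,000.00 = $13,343.31

Interest = A - P = $13,343.31


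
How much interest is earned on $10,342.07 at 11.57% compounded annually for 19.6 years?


Compound interest earned = final amount − principal.
A = P(1 + r/n)^(nt) = $10,342.07 × (1 + 0.1157/1)^(1 × 19.6) = $88,417.28
Interest = A − P = $88,417.28 − $10,342.07 = $78,075.21

Interest = A - P = $78,075.21


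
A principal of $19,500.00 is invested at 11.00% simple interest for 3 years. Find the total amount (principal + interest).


Total amount formula: A = P(1 + rt) = P + P·r·t
Interest: I = P × r × t = $19,500.00 × 0.11 × 3 = $6,435.00
A = P + I = $19,500.00 + $6,435.00 = $25,935.00

A = P + I = P(1 + rt) = $25,935.00


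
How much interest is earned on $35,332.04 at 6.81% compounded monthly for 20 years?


Compound interest earned = final amount − principal.
A = P(1 + r/n)^(nt) = $35,332.04 × (1 + 0.0681/12)^(12 × 20) = $137,406.01
Interest = A − P = $137,406.01 − $35,332.04 = $102,073.97

Interest = A - P = $102,073.97


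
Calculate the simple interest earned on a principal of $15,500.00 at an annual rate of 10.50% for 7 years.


Simple interest formula: I = P × r × t
I = $15,500.00 × 0.105 × 7
I = $11,392.50

I = P × r × t = $11,392.50


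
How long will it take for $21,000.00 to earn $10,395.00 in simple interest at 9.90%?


Rearrange the simple interest formula for t:
I = P × r × t  ⇒  t = I / (P × r)
t = $10,395.00 / ($21,000.00 × 0.099)
t = 5

t = I/(P×r) = 5 years


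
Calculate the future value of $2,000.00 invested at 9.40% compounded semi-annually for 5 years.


Compound interest formula: A = P(1 + r/n)^(nt)
A = $2,000.00 × (1 + 0.094/2)^(2 × 5)
Growth factor: (1 + 0.094/2)^10 = 1.582949
A = $2,000.00 × 1.582949
A = $3,165.90

A = P(1 + r/n)^(nt) = $3,165.90
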